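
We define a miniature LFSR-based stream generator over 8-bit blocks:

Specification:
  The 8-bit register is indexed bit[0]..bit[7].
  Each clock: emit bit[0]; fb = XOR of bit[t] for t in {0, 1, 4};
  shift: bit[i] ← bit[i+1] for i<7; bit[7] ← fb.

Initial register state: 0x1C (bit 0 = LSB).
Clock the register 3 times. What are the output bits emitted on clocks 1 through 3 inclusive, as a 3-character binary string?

001

reg_0 = 0x1C
clock 1: out=0, reg = 0x8E
clock 2: out=0, reg = 0xC7
clock 3: out=1, reg = 0x63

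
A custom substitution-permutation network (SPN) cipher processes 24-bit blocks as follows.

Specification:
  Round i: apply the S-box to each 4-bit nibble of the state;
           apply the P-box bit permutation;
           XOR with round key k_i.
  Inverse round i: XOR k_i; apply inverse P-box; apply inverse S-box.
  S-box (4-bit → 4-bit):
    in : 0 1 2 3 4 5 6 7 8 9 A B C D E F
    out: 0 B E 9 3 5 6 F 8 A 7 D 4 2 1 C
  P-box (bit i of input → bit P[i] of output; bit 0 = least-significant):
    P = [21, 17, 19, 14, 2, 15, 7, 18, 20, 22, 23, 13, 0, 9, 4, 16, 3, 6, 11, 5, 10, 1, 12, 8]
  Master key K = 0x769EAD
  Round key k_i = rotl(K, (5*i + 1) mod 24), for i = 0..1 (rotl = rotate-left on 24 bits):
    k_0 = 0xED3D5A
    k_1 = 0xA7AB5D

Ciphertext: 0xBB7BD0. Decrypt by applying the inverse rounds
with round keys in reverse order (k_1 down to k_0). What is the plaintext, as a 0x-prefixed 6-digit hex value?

0xF81041

s_0 = ciphertext = 0xBB7BD0
s_1 = InvRound(s_0, k_1) = 0xCEEE7F
s_2 = InvRound(s_1, k_0) = 0xF81041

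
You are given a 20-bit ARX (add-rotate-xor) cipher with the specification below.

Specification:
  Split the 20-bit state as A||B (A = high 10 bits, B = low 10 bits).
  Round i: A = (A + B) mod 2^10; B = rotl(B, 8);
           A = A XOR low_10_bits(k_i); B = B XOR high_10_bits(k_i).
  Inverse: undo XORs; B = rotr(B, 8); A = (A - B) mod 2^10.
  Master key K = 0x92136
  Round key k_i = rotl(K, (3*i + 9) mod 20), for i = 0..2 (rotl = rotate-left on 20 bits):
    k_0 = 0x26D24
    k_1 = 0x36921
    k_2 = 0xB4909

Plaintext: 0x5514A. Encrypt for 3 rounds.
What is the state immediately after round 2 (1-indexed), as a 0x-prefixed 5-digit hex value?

s_0 = plaintext = 0x5514A
s_1 = Round(s_0, k_0) = 0xEEAC9
s_2 = Round(s_1, k_1) = 0xE8968
s_3 = Round(s_2, k_2) = 0x00E88

0xE8968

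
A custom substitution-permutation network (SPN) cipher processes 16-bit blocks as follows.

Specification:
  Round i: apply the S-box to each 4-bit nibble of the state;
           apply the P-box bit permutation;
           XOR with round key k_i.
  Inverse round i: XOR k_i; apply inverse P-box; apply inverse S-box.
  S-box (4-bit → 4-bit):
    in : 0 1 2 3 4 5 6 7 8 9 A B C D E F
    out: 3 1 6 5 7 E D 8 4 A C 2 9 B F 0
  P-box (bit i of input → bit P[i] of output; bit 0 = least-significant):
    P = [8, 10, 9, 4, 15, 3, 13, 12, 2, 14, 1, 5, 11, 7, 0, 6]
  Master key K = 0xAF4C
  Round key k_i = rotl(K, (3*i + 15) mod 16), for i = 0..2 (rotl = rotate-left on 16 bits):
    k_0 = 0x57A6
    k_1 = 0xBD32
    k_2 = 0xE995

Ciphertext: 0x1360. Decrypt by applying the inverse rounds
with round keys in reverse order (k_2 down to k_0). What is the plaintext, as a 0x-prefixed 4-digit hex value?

0x3789

s_0 = ciphertext = 0x1360
s_1 = InvRound(s_0, k_2) = 0xED6A
s_2 = InvRound(s_1, k_1) = 0x7B97
s_3 = InvRound(s_2, k_0) = 0x3789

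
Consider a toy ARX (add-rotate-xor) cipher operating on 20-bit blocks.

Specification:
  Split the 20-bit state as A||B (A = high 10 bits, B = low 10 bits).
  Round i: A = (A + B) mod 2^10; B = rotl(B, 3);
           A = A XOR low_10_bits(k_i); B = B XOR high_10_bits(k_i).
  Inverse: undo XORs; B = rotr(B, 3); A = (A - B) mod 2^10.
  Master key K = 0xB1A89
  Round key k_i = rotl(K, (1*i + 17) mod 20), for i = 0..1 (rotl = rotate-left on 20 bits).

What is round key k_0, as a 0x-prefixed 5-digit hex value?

K = 0xB1A89
k_0 = rotl(K, (1*0+17) mod 20) = rotl(K, 17) = 0x36351

0x36351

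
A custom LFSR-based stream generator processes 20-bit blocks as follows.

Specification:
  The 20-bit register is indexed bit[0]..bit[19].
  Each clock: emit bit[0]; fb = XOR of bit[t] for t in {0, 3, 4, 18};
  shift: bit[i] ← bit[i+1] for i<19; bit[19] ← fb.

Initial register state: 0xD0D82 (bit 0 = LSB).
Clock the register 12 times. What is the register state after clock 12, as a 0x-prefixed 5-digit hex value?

reg_0 = 0xD0D82
clock 1: out=0, reg = 0xE86C1
clock 2: out=1, reg = 0x74360
clock 3: out=0, reg = 0xBA1B0
clock 4: out=0, reg = 0xDD0D8
clock 5: out=0, reg = 0xEE86C
clock 6: out=0, reg = 0x77436
clock 7: out=0, reg = 0x3BA1B
clock 8: out=1, reg = 0x9DD0D
clock 9: out=1, reg = 0x4EE86
clock 10: out=0, reg = 0xA7743
clock 11: out=1, reg = 0xD3BA1
clock 12: out=1, reg = 0x69DD0

0x69DD0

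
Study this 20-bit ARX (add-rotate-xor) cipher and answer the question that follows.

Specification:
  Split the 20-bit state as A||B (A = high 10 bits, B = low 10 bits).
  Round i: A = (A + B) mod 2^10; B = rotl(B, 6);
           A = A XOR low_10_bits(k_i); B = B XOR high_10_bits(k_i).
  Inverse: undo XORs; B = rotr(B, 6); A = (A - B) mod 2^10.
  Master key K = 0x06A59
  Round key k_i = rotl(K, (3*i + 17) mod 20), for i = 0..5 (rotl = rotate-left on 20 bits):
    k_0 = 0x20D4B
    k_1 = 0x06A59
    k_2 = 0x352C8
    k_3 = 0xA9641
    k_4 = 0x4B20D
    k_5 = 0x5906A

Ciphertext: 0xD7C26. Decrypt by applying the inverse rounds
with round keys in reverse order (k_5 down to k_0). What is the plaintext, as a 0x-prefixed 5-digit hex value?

s_0 = ciphertext = 0xD7C26
s_1 = InvRound(s_0, k_5) = 0xC4025
s_2 = InvRound(s_1, k_4) = 0x22494
s_3 = InvRound(s_2, k_3) = 0xEC318
s_4 = InvRound(s_3, k_2) = 0x2A4CF
s_5 = InvRound(s_4, k_1) = 0x67553
s_6 = InvRound(s_5, k_0) = 0xF3D07

0xF3D07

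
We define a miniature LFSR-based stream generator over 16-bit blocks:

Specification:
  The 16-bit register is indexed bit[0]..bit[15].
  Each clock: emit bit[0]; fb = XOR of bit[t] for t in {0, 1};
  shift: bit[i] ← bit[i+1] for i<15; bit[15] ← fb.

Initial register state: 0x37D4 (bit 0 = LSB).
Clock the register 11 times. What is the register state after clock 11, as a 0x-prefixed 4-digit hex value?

reg_0 = 0x37D4
clock 1: out=0, reg = 0x1BEA
clock 2: out=0, reg = 0x8DF5
clock 3: out=1, reg = 0xC6FA
clock 4: out=0, reg = 0xE37D
clock 5: out=1, reg = 0xF1BE
clock 6: out=0, reg = 0xF8DF
clock 7: out=1, reg = 0x7C6F
clock 8: out=1, reg = 0x3E37
clock 9: out=1, reg = 0x1F1B
clock 10: out=1, reg = 0x0F8D
clock 11: out=1, reg = 0x87C6

0x87C6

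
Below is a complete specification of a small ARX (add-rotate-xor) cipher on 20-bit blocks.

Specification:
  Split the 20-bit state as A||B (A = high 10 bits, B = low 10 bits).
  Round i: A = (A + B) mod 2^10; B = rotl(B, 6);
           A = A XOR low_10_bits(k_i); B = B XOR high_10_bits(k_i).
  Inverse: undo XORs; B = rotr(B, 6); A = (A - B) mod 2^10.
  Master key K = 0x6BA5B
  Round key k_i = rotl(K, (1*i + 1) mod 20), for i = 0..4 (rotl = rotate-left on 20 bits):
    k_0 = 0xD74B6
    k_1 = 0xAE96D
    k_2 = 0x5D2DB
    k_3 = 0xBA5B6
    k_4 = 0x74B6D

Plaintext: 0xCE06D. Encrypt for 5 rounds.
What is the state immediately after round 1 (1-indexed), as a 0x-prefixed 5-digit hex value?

s_0 = plaintext = 0xCE06D
s_1 = Round(s_0, k_0) = 0xC4C1B
s_2 = Round(s_1, k_1) = 0x90C7B
s_3 = Round(s_2, k_2) = 0x197B3
s_4 = Round(s_3, k_3) = 0x6BA12
s_5 = Round(s_4, k_4) = 0x2B573

0xC4C1B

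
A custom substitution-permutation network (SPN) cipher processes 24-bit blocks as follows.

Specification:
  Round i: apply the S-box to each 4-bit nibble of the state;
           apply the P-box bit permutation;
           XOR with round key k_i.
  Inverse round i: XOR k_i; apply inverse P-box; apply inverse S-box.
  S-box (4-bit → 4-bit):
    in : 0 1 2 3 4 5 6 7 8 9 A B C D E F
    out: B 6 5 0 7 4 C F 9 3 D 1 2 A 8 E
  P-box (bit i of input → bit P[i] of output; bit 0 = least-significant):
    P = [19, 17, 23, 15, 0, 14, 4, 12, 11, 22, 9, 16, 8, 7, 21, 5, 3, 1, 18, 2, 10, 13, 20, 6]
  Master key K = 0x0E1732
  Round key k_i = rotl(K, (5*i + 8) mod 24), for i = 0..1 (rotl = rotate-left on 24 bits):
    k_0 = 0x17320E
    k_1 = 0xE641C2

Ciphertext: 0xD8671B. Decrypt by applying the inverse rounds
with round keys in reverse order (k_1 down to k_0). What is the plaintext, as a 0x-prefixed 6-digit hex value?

0x9FAFB3

s_0 = ciphertext = 0xD8671B
s_1 = InvRound(s_0, k_1) = 0x721529
s_2 = InvRound(s_1, k_0) = 0x9FAFB3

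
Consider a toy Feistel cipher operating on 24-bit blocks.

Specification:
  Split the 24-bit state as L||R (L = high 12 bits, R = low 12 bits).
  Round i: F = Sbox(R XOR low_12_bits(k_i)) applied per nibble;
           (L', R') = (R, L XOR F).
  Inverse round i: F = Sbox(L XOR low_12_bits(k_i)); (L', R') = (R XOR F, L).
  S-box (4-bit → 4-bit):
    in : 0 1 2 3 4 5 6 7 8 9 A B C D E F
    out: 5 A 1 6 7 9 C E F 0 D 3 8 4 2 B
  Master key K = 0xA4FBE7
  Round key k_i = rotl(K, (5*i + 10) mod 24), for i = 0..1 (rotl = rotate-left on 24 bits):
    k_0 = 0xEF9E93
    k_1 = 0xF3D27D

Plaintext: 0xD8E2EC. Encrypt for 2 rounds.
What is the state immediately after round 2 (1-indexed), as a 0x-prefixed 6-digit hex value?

s_0 = plaintext = 0xD8E2EC
s_1 = Round(s_0, k_0) = 0x2EC565
s_2 = Round(s_1, k_1) = 0x565C43

0x565C43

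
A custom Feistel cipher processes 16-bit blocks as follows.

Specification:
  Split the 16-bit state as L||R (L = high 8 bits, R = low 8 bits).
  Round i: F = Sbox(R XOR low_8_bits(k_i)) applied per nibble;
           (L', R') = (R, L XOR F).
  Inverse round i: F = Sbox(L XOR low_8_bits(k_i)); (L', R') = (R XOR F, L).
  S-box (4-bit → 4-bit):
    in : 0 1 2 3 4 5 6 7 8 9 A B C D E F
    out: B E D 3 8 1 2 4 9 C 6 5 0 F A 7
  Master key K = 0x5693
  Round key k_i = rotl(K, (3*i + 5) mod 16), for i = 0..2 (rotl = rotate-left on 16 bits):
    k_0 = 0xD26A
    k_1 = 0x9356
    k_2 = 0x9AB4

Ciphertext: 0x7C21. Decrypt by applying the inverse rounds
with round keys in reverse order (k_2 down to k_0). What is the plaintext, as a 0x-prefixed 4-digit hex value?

0x3836

s_0 = ciphertext = 0x7C21
s_1 = InvRound(s_0, k_2) = 0x287C
s_2 = InvRound(s_1, k_1) = 0x3628
s_3 = InvRound(s_2, k_0) = 0x3836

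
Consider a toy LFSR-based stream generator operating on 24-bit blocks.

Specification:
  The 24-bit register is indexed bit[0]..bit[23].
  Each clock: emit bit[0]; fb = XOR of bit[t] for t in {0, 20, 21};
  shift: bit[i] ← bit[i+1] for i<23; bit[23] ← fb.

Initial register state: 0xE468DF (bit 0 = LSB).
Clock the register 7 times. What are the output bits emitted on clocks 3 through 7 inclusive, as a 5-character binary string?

11101

reg_0 = 0xE468DF
clock 1: out=1, reg = 0x72346F
clock 2: out=1, reg = 0xB91A37
clock 3: out=1, reg = 0xDC8D1B
clock 4: out=1, reg = 0x6E468D
clock 5: out=1, reg = 0x372346
clock 6: out=0, reg = 0x1B91A3
clock 7: out=1, reg = 0x0DC8D1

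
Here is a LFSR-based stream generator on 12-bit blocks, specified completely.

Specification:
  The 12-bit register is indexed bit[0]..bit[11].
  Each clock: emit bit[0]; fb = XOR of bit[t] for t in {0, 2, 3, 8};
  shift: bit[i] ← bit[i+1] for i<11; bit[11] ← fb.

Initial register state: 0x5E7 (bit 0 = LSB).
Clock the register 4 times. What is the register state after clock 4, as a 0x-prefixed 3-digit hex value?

reg_0 = 0x5E7
clock 1: out=1, reg = 0xAF3
clock 2: out=1, reg = 0xD79
clock 3: out=1, reg = 0xEBC
clock 4: out=0, reg = 0x75E

0x75E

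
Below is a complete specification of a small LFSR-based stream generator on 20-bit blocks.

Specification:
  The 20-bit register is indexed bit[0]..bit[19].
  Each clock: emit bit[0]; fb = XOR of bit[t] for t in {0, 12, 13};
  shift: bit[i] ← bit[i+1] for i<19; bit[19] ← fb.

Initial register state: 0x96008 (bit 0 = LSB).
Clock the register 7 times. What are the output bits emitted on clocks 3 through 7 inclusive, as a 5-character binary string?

reg_0 = 0x96008
clock 1: out=0, reg = 0xCB004
clock 2: out=0, reg = 0x65802
clock 3: out=0, reg = 0xB2C01
clock 4: out=1, reg = 0x59600
clock 5: out=0, reg = 0xACB00
clock 6: out=0, reg = 0x56580
clock 7: out=0, reg = 0xAB2C0

01000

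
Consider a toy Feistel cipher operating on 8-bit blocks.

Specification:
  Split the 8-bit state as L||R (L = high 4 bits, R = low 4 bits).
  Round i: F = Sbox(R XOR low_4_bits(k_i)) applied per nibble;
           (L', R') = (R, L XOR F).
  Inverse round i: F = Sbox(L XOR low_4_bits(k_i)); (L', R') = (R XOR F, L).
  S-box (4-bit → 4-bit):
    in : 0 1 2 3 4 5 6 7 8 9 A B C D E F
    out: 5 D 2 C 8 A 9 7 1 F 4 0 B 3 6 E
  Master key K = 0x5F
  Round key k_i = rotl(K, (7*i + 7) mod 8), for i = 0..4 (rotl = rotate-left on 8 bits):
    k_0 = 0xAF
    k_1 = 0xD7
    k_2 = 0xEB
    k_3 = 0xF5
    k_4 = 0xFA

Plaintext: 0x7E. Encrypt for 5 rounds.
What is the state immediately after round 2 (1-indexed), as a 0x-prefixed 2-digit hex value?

s_0 = plaintext = 0x7E
s_1 = Round(s_0, k_0) = 0xEA
s_2 = Round(s_1, k_1) = 0xAD
s_3 = Round(s_2, k_2) = 0xD3
s_4 = Round(s_3, k_3) = 0x34
s_5 = Round(s_4, k_4) = 0x45

0xAD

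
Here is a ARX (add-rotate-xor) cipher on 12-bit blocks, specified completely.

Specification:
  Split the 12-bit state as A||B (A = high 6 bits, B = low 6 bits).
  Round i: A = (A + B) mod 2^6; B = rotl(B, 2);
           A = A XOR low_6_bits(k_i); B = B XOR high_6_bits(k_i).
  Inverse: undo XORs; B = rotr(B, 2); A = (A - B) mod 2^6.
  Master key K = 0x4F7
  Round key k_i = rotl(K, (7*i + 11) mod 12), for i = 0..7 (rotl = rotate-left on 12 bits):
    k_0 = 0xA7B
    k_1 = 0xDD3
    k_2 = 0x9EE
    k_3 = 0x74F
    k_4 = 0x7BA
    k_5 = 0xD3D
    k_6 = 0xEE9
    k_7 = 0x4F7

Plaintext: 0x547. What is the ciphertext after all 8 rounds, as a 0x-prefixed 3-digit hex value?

0xB83

s_0 = plaintext = 0x547
s_1 = Round(s_0, k_0) = 0x9F5
s_2 = Round(s_1, k_1) = 0x3E0
s_3 = Round(s_2, k_2) = 0x065
s_4 = Round(s_3, k_3) = 0xA4B
s_5 = Round(s_4, k_4) = 0x3B2
s_6 = Round(s_5, k_5) = 0xF7F
s_7 = Round(s_6, k_6) = 0x544
s_8 = Round(s_7, k_7) = 0xB83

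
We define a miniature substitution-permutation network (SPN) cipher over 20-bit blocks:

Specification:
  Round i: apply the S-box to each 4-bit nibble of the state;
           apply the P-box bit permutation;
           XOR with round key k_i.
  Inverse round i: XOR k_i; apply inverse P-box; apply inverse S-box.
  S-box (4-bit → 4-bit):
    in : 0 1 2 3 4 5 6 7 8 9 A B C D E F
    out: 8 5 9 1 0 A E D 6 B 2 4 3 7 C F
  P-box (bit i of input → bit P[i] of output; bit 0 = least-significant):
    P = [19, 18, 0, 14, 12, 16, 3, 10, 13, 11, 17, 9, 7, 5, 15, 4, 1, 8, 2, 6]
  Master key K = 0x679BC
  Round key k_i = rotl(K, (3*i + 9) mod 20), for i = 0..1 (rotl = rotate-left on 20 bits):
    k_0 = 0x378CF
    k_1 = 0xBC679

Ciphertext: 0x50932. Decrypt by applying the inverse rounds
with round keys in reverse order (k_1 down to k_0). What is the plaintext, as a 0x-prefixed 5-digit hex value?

0x48602

s_0 = ciphertext = 0x50932
s_1 = InvRound(s_0, k_1) = 0x9B6EF
s_2 = InvRound(s_1, k_0) = 0x48602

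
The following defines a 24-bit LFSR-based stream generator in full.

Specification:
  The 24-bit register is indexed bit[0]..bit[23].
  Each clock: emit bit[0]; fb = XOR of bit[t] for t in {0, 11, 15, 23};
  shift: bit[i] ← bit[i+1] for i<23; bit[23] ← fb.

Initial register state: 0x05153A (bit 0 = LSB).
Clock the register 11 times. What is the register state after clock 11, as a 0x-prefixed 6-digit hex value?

0x11C0A2

reg_0 = 0x05153A
clock 1: out=0, reg = 0x028A9D
clock 2: out=1, reg = 0x81454E
clock 3: out=0, reg = 0xC0A2A7
clock 4: out=1, reg = 0xE05153
clock 5: out=1, reg = 0x7028A9
clock 6: out=1, reg = 0x381454
clock 7: out=0, reg = 0x1C0A2A
clock 8: out=0, reg = 0x8E0515
clock 9: out=1, reg = 0x47028A
clock 10: out=0, reg = 0x238145
clock 11: out=1, reg = 0x11C0A2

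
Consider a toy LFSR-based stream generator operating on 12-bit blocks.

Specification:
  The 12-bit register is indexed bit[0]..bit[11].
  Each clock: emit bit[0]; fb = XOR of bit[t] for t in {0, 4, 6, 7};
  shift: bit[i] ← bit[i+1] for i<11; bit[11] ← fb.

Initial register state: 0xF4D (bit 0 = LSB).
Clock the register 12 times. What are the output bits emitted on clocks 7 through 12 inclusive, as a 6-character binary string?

reg_0 = 0xF4D
clock 1: out=1, reg = 0x7A6
clock 2: out=0, reg = 0xBD3
clock 3: out=1, reg = 0x5E9
clock 4: out=1, reg = 0xAF4
clock 5: out=0, reg = 0xD7A
clock 6: out=0, reg = 0x6BD
clock 7: out=1, reg = 0xB5E
clock 8: out=0, reg = 0x5AF
clock 9: out=1, reg = 0x2D7
clock 10: out=1, reg = 0x16B
clock 11: out=1, reg = 0x0B5
clock 12: out=1, reg = 0x85A

101111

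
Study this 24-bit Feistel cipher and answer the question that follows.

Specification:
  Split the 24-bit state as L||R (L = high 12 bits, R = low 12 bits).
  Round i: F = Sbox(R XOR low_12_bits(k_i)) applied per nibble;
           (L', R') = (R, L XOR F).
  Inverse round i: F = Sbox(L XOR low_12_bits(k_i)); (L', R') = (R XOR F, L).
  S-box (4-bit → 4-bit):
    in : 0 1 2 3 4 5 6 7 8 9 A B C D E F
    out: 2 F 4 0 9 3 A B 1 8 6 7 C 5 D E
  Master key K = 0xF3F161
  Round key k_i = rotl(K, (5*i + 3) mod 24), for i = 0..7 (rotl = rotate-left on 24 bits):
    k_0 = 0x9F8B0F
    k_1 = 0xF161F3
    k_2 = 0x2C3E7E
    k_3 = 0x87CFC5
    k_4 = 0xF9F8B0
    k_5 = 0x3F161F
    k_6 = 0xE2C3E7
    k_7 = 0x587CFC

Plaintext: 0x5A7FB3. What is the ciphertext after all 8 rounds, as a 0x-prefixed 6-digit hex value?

0x47EB76

s_0 = plaintext = 0x5A7FB3
s_1 = Round(s_0, k_0) = 0xFB3CDB
s_2 = Round(s_1, k_1) = 0xCDBAF2
s_3 = Round(s_2, k_2) = 0xAF25C7
s_4 = Round(s_3, k_3) = 0x5C7CD6
s_5 = Round(s_4, k_4) = 0xCD6C6D
s_6 = Round(s_5, k_5) = 0xC6DA62
s_7 = Round(s_6, k_6) = 0xA6247E
s_8 = Round(s_7, k_7) = 0x47EB76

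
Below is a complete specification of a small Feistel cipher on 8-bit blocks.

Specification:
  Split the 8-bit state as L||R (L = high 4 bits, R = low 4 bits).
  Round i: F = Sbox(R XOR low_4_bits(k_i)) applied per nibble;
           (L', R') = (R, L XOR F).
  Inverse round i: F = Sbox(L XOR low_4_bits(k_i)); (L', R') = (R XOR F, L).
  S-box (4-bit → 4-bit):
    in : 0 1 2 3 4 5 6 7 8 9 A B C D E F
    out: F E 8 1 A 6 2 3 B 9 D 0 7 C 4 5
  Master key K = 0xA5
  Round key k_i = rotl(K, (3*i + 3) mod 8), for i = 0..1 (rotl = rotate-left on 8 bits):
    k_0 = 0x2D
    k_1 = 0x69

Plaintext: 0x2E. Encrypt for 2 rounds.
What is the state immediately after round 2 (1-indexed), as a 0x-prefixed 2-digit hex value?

0x33

s_0 = plaintext = 0x2E
s_1 = Round(s_0, k_0) = 0xE3
s_2 = Round(s_1, k_1) = 0x33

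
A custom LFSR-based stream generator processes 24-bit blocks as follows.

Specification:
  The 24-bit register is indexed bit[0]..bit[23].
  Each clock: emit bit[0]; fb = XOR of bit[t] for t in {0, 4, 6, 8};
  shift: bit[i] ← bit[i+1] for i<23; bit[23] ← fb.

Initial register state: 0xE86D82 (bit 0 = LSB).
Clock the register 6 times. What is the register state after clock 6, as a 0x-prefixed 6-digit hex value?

reg_0 = 0xE86D82
clock 1: out=0, reg = 0xF436C1
clock 2: out=1, reg = 0x7A1B60
clock 3: out=0, reg = 0x3D0DB0
clock 4: out=0, reg = 0x1E86D8
clock 5: out=0, reg = 0x0F436C
clock 6: out=0, reg = 0x07A1B6

0x07A1B6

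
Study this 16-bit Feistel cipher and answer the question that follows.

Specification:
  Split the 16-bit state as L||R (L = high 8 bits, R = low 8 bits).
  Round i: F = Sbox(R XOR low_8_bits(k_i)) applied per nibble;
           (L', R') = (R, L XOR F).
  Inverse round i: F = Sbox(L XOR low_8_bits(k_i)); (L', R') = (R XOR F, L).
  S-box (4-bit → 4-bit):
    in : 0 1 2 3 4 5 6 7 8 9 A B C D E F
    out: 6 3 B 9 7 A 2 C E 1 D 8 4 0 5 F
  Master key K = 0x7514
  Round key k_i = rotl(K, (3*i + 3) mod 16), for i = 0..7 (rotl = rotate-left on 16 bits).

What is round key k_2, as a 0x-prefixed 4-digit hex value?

K = 0x7514
k_0 = rotl(K, (3*0+3) mod 16) = rotl(K, 3) = 0xA8A3
k_1 = rotl(K, (3*1+3) mod 16) = rotl(K, 6) = 0x451D
k_2 = rotl(K, (3*2+3) mod 16) = rotl(K, 9) = 0x28EA

0x28EA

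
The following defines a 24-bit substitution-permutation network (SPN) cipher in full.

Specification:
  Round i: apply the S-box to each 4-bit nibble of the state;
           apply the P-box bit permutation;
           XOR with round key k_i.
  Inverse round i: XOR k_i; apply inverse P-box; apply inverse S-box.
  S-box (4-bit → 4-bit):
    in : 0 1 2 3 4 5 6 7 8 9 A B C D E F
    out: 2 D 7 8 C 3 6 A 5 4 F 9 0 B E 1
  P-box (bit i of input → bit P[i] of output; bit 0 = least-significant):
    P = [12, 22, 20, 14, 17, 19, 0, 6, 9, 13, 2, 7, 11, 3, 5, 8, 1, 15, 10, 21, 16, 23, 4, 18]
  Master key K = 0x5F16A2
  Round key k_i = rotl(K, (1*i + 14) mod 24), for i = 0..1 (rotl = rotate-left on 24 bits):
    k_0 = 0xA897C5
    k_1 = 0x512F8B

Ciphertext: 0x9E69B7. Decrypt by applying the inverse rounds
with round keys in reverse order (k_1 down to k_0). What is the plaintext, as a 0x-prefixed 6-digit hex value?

s_0 = ciphertext = 0x9E69B7
s_1 = InvRound(s_0, k_1) = 0xA96857
s_2 = InvRound(s_1, k_0) = 0x82BDCB

0x82BDCB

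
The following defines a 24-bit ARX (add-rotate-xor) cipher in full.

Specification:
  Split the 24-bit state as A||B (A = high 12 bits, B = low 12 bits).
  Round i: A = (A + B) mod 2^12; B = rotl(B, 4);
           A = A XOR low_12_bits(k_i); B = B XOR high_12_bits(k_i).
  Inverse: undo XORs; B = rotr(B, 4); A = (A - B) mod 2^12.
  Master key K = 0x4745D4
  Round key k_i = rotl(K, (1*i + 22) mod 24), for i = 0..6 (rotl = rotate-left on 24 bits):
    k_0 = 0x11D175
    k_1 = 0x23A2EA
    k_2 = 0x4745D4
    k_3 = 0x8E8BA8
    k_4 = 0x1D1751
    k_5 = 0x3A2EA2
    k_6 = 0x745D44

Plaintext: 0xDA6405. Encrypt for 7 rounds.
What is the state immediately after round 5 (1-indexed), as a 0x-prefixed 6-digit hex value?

s_0 = plaintext = 0xDA6405
s_1 = Round(s_0, k_0) = 0x0DE149
s_2 = Round(s_1, k_1) = 0x0CD6AB
s_3 = Round(s_2, k_2) = 0x2ACEC2
s_4 = Round(s_3, k_3) = 0xAC64C6
s_5 = Round(s_4, k_4) = 0x8DDDB5
s_6 = Round(s_5, k_5) = 0x8308FF
s_7 = Round(s_6, k_6) = 0xC6B8BD

0x8DDDB5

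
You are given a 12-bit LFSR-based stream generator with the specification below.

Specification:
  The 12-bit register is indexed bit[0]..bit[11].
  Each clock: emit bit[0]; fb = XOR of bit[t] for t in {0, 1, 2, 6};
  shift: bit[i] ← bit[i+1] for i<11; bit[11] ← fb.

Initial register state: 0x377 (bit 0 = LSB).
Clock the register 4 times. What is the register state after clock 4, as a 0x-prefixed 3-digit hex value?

reg_0 = 0x377
clock 1: out=1, reg = 0x1BB
clock 2: out=1, reg = 0x0DD
clock 3: out=1, reg = 0x86E
clock 4: out=0, reg = 0xC37

0xC37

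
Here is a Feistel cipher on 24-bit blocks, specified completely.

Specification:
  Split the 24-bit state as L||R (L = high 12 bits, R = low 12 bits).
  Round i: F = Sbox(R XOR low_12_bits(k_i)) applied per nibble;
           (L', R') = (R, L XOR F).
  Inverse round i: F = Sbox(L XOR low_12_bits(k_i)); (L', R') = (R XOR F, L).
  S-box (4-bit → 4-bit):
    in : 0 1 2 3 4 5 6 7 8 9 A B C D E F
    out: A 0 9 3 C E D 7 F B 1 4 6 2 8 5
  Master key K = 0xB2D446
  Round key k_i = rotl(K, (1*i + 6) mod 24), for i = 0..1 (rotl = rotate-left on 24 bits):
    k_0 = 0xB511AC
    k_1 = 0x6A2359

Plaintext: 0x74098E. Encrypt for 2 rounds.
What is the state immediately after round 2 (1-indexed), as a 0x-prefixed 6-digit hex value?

s_0 = plaintext = 0x74098E
s_1 = Round(s_0, k_0) = 0x98E8D9
s_2 = Round(s_1, k_1) = 0x8D9D74

0x8D9D74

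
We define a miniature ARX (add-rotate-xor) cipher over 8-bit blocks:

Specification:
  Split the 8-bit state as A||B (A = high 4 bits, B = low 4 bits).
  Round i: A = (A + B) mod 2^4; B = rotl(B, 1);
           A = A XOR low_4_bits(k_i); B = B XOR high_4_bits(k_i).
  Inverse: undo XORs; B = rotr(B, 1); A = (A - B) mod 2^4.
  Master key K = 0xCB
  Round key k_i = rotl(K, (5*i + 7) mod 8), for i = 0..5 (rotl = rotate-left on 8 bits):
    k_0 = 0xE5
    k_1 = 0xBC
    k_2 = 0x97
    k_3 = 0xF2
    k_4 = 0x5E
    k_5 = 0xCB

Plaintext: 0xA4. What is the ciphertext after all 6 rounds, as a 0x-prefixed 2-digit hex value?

s_0 = plaintext = 0xA4
s_1 = Round(s_0, k_0) = 0xB6
s_2 = Round(s_1, k_1) = 0xD7
s_3 = Round(s_2, k_2) = 0x37
s_4 = Round(s_3, k_3) = 0x81
s_5 = Round(s_4, k_4) = 0x77
s_6 = Round(s_5, k_5) = 0x52

0x52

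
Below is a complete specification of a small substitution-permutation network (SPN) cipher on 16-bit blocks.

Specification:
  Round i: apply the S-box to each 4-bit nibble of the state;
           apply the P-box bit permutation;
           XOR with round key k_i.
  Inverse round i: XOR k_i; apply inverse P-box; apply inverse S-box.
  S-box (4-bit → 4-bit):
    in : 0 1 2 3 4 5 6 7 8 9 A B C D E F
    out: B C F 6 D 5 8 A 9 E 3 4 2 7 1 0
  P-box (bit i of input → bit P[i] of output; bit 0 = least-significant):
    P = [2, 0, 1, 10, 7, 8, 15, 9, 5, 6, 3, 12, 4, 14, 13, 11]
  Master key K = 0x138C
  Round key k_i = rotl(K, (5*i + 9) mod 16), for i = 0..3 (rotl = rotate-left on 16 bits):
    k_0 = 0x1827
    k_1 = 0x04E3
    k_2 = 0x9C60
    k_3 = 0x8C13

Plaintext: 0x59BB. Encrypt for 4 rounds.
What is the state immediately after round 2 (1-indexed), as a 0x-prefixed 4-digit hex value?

0x57D4

s_0 = plaintext = 0x59BB
s_1 = Round(s_0, k_0) = 0xA87D
s_2 = Round(s_1, k_1) = 0x57D4
s_3 = Round(s_2, k_2) = 0x29B6
s_4 = Round(s_3, k_3) = 0x704B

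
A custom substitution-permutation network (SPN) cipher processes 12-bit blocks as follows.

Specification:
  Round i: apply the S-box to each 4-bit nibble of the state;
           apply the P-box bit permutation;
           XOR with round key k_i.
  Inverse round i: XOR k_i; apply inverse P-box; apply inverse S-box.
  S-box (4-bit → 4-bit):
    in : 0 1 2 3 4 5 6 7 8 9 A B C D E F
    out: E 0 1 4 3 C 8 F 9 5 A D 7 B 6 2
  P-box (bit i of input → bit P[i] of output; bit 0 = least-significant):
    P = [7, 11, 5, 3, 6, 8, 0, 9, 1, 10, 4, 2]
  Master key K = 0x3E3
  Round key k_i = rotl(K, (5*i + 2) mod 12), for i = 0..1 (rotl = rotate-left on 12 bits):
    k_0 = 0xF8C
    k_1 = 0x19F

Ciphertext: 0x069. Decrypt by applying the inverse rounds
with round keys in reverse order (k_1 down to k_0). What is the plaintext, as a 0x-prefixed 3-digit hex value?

s_0 = ciphertext = 0x069
s_1 = InvRound(s_0, k_1) = 0xB49
s_2 = InvRound(s_1, k_0) = 0xA92

0xA92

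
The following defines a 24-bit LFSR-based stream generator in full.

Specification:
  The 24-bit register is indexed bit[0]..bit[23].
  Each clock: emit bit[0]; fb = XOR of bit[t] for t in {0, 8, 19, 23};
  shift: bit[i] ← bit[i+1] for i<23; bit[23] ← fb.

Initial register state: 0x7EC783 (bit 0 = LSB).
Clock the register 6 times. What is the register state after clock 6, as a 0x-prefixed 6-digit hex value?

0x65FB1E

reg_0 = 0x7EC783
clock 1: out=1, reg = 0xBF63C1
clock 2: out=1, reg = 0x5FB1E0
clock 3: out=0, reg = 0x2FD8F0
clock 4: out=0, reg = 0x97EC78
clock 5: out=0, reg = 0xCBF63C
clock 6: out=0, reg = 0x65FB1E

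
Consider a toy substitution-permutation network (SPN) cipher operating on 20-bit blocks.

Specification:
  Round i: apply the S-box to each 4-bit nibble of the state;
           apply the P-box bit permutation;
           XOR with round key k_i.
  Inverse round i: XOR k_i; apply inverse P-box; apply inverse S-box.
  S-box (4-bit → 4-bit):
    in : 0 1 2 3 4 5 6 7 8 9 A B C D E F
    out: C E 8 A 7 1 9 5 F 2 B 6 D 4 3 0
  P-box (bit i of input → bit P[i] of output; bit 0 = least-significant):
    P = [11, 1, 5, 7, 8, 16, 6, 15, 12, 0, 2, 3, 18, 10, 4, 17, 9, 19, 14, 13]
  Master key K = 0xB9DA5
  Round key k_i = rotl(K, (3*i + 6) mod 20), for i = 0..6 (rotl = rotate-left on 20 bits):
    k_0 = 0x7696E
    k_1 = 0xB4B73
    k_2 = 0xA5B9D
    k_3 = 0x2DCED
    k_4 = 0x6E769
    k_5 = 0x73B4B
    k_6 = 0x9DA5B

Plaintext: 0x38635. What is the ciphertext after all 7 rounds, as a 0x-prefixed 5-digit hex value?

0x9496C

s_0 = plaintext = 0x38635
s_1 = Round(s_0, k_0) = 0x8D576
s_2 = Round(s_1, k_1) = 0x330A3
s_3 = Round(s_2, k_2) = 0x1FE13
s_4 = Round(s_3, k_3) = 0xB2C2E
s_5 = Round(s_4, k_4) = 0xC3F67
s_6 = Round(s_5, k_5) = 0x5D46B
s_7 = Round(s_6, k_6) = 0x9496C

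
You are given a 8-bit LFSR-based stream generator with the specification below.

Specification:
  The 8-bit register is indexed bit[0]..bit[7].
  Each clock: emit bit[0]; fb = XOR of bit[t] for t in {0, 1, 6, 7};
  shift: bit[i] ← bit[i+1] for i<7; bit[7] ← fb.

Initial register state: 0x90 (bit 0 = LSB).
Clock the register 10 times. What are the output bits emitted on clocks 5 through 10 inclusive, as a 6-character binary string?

reg_0 = 0x90
clock 1: out=0, reg = 0xC8
clock 2: out=0, reg = 0x64
clock 3: out=0, reg = 0xB2
clock 4: out=0, reg = 0x59
clock 5: out=1, reg = 0x2C
clock 6: out=0, reg = 0x16
clock 7: out=0, reg = 0x8B
clock 8: out=1, reg = 0xC5
clock 9: out=1, reg = 0xE2
clock 10: out=0, reg = 0xF1

100110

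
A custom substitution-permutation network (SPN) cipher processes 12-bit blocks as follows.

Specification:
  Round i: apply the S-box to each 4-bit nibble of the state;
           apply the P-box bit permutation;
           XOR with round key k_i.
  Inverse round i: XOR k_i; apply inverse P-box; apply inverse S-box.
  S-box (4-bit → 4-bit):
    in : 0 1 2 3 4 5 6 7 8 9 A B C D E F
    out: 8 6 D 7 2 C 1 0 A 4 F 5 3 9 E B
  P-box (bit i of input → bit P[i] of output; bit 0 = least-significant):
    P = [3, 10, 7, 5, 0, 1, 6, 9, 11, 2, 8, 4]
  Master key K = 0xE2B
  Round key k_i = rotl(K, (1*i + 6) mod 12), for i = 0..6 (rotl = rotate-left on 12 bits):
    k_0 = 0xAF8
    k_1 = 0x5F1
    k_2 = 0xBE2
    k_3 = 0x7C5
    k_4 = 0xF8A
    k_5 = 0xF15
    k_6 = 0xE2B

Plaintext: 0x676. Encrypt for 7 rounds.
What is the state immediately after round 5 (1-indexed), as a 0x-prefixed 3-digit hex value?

s_0 = plaintext = 0x676
s_1 = Round(s_0, k_0) = 0x2F0
s_2 = Round(s_1, k_1) = 0xEC2
s_3 = Round(s_2, k_2) = 0xA5D
s_4 = Round(s_3, k_3) = 0xCB9
s_5 = Round(s_4, k_4) = 0x74F
s_6 = Round(s_5, k_5) = 0xB3F
s_7 = Round(s_6, k_6) = 0x340

0x74F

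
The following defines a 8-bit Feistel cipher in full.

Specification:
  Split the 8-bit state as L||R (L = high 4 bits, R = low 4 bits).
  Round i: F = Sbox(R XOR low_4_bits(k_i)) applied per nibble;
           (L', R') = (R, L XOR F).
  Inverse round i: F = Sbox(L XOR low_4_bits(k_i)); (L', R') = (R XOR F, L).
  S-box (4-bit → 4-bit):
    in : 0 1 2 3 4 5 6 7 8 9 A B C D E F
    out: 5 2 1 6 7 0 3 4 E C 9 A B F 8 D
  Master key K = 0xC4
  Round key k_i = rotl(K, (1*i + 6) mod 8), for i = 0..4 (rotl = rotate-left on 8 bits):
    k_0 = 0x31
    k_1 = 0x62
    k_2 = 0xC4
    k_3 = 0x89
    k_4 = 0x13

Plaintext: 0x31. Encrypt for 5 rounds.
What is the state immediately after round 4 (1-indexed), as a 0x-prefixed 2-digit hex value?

s_0 = plaintext = 0x31
s_1 = Round(s_0, k_0) = 0x16
s_2 = Round(s_1, k_1) = 0x66
s_3 = Round(s_2, k_2) = 0x67
s_4 = Round(s_3, k_3) = 0x7E
s_5 = Round(s_4, k_4) = 0xE8

0x7E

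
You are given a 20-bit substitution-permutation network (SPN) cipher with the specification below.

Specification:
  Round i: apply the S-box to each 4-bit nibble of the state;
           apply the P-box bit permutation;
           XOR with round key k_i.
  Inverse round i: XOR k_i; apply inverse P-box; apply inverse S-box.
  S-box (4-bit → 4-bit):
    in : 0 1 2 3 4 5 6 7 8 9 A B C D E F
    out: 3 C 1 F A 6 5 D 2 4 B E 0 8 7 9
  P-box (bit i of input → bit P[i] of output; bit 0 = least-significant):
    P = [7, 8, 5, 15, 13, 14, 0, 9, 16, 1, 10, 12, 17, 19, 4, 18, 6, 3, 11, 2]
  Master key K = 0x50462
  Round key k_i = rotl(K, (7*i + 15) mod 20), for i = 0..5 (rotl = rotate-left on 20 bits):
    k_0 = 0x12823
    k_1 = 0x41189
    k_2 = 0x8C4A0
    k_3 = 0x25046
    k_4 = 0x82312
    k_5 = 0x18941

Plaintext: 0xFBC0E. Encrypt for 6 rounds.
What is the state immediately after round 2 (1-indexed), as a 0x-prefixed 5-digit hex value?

0x8972D

s_0 = plaintext = 0xFBC0E
s_1 = Round(s_0, k_0) = 0xD49D7
s_2 = Round(s_1, k_1) = 0x8972D
s_3 = Round(s_2, k_2) = 0x970B8
s_4 = Round(s_3, k_3) = 0x51B55
s_5 = Round(s_4, k_4) = 0xC7E29
s_6 = Round(s_5, k_5) = 0x6AD73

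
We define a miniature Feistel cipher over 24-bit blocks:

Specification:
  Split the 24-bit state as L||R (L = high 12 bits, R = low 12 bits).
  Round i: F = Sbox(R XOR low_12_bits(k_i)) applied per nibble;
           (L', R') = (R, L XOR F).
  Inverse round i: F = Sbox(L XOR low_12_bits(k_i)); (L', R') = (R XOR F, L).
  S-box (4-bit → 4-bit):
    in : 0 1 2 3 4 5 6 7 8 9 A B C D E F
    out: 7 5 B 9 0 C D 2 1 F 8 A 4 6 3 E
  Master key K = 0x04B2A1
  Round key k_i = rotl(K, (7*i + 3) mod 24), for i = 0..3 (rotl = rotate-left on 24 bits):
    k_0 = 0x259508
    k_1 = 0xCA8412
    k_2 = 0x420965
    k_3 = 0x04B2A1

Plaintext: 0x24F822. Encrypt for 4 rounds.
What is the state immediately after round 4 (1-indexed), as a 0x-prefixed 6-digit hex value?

0x9DD53A

s_0 = plaintext = 0x24F822
s_1 = Round(s_0, k_0) = 0x8224F7
s_2 = Round(s_1, k_1) = 0x4F7F1E
s_3 = Round(s_2, k_2) = 0xF1E9DD
s_4 = Round(s_3, k_3) = 0x9DD53A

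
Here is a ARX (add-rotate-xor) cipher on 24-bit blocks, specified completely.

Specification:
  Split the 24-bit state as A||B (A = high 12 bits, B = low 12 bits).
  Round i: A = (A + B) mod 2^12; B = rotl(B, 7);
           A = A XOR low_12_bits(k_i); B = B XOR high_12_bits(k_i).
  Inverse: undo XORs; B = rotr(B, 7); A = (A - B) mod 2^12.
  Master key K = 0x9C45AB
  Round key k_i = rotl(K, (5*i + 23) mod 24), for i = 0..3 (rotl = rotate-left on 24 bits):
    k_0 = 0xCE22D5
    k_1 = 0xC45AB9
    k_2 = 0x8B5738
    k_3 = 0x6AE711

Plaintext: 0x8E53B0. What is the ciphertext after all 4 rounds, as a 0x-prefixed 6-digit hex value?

0x4EB3E3

s_0 = plaintext = 0x8E53B0
s_1 = Round(s_0, k_0) = 0xE404FF
s_2 = Round(s_1, k_1) = 0x9863E2
s_3 = Round(s_2, k_2) = 0xA509AA
s_4 = Round(s_3, k_3) = 0x4EB3E3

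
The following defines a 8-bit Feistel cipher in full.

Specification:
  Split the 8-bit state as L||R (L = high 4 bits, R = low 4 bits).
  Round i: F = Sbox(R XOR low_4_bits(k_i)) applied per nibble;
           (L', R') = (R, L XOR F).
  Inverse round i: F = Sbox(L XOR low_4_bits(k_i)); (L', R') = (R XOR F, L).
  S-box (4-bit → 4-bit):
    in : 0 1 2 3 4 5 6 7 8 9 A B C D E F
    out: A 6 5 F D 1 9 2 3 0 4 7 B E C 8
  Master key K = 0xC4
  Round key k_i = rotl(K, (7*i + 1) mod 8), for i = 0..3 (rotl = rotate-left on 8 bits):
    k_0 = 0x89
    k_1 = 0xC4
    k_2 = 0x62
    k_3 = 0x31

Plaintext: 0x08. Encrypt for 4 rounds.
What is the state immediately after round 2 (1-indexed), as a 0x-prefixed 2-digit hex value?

s_0 = plaintext = 0x08
s_1 = Round(s_0, k_0) = 0x86
s_2 = Round(s_1, k_1) = 0x6D
s_3 = Round(s_2, k_2) = 0xDE
s_4 = Round(s_3, k_3) = 0xE5

0x6D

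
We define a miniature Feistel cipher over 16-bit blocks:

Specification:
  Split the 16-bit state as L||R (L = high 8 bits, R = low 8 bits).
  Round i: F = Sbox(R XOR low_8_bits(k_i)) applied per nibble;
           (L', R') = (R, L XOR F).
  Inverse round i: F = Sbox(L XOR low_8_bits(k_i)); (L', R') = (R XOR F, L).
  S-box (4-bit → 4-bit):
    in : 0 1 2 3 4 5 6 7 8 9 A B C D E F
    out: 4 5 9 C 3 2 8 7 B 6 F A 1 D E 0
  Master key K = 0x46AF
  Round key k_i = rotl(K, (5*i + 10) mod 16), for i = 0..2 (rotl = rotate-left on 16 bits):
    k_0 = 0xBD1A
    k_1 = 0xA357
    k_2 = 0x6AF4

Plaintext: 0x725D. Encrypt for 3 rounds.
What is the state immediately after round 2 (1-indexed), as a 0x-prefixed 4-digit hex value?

0x4504

s_0 = plaintext = 0x725D
s_1 = Round(s_0, k_0) = 0x5D45
s_2 = Round(s_1, k_1) = 0x4504
s_3 = Round(s_2, k_2) = 0x0441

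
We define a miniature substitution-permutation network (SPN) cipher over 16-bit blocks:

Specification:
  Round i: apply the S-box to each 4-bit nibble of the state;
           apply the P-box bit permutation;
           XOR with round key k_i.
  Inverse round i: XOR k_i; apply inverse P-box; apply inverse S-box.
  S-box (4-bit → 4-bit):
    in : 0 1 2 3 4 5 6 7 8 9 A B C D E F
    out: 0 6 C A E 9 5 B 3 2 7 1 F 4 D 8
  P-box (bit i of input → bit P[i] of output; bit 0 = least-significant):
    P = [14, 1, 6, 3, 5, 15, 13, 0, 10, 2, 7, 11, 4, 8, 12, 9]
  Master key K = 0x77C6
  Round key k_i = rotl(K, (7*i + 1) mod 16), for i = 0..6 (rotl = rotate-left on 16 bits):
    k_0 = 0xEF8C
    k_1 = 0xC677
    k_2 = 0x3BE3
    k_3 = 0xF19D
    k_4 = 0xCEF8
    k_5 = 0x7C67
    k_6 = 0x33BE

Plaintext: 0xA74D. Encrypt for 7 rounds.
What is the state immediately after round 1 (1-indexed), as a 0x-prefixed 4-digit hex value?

0x52D9

s_0 = plaintext = 0xA74D
s_1 = Round(s_0, k_0) = 0x52D9
s_2 = Round(s_1, k_1) = 0xECE5
s_3 = Round(s_2, k_2) = 0x455E
s_4 = Round(s_3, k_3) = 0xAEF4
s_5 = Round(s_4, k_4) = 0xD323
s_6 = Round(s_5, k_5) = 0x4468
s_7 = Round(s_6, k_6) = 0x4818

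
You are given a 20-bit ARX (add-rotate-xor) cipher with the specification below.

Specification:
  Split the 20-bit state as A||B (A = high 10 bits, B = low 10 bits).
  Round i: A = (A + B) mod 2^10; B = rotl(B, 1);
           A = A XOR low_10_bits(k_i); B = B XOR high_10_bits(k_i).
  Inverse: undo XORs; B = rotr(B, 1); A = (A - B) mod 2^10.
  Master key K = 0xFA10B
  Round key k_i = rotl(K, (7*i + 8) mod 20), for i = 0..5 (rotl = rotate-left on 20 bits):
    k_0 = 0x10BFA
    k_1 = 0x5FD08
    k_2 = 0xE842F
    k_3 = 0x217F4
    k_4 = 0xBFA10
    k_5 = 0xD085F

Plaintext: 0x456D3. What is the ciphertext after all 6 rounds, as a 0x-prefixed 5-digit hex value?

0x742FE

s_0 = plaintext = 0x456D3
s_1 = Round(s_0, k_0) = 0x049E5
s_2 = Round(s_1, k_1) = 0x3FEB5
s_3 = Round(s_2, k_2) = 0xE6ECA
s_4 = Round(s_3, k_3) = 0x64510
s_5 = Round(s_4, k_4) = 0x2C4DE
s_6 = Round(s_5, k_5) = 0x742FE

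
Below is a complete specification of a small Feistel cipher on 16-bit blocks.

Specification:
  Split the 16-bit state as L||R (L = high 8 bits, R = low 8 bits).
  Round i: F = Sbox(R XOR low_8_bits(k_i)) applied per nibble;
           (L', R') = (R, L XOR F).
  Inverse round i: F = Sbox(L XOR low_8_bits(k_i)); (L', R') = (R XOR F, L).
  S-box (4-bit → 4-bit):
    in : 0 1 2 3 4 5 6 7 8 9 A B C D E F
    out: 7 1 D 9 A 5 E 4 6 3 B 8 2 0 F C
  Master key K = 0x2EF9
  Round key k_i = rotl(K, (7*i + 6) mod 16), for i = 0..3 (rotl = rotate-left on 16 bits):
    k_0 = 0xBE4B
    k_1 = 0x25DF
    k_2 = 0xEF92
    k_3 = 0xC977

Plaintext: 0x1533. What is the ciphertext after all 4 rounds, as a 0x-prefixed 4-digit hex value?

0x7A21

s_0 = plaintext = 0x1533
s_1 = Round(s_0, k_0) = 0x3353
s_2 = Round(s_1, k_1) = 0x5351
s_3 = Round(s_2, k_2) = 0x517A
s_4 = Round(s_3, k_3) = 0x7A21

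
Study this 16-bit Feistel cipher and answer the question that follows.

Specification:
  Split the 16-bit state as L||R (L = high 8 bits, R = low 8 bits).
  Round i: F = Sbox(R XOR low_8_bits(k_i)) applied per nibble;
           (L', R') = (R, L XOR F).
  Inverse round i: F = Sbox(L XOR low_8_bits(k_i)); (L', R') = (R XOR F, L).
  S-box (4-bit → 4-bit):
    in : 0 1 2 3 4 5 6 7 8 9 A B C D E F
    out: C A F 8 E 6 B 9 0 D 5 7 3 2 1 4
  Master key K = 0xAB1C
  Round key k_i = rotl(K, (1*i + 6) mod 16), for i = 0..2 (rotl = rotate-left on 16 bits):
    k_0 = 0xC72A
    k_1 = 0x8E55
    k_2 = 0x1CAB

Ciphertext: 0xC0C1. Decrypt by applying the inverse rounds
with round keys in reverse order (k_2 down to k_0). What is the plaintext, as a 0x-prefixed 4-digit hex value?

0xD938

s_0 = ciphertext = 0xC0C1
s_1 = InvRound(s_0, k_2) = 0x76C0
s_2 = InvRound(s_1, k_1) = 0x3876
s_3 = InvRound(s_2, k_0) = 0xD938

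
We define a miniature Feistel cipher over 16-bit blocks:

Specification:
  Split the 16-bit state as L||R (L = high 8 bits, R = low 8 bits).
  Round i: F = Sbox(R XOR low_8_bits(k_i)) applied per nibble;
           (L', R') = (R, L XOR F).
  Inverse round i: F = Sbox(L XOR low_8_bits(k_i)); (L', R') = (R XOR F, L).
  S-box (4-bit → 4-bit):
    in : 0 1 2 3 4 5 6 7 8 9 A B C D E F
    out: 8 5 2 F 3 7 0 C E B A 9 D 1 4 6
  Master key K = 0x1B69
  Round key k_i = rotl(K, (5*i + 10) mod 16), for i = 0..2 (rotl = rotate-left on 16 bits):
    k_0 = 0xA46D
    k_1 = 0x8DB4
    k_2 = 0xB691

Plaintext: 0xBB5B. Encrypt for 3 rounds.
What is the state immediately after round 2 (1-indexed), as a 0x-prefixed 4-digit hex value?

0x4B3D

s_0 = plaintext = 0xBB5B
s_1 = Round(s_0, k_0) = 0x5B4B
s_2 = Round(s_1, k_1) = 0x4B3D
s_3 = Round(s_2, k_2) = 0x3DE6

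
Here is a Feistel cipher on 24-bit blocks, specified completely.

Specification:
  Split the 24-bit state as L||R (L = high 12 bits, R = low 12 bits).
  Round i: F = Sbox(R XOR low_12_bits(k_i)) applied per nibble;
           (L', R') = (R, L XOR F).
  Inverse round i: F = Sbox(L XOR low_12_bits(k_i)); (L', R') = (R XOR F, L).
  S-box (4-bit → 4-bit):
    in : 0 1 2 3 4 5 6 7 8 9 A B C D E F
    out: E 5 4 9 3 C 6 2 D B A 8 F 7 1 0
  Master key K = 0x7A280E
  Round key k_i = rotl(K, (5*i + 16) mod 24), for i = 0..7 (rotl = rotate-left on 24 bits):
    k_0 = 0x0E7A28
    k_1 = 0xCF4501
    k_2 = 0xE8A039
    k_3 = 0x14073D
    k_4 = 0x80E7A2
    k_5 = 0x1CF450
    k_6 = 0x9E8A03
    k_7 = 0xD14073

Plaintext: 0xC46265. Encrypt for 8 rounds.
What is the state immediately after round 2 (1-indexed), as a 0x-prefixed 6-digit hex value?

0x17114B

s_0 = plaintext = 0xC46265
s_1 = Round(s_0, k_0) = 0x265171
s_2 = Round(s_1, k_1) = 0x17114B
s_3 = Round(s_2, k_2) = 0x14B455
s_4 = Round(s_3, k_3) = 0x455826
s_5 = Round(s_4, k_4) = 0x826486
s_6 = Round(s_5, k_5) = 0x486650
s_7 = Round(s_6, k_6) = 0x650B4F
s_8 = Round(s_7, k_7) = 0xB4FECF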